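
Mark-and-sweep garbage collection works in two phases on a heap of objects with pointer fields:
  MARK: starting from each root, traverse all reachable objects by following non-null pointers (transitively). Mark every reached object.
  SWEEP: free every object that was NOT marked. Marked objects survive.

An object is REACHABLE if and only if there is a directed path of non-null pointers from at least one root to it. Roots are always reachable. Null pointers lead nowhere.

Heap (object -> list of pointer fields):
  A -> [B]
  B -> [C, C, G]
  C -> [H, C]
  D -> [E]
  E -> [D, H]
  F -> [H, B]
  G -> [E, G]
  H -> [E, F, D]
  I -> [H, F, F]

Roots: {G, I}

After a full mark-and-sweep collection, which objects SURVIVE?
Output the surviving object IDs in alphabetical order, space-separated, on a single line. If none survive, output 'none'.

Answer: B C D E F G H I

Derivation:
Roots: G I
Mark G: refs=E G, marked=G
Mark I: refs=H F F, marked=G I
Mark E: refs=D H, marked=E G I
Mark H: refs=E F D, marked=E G H I
Mark F: refs=H B, marked=E F G H I
Mark D: refs=E, marked=D E F G H I
Mark B: refs=C C G, marked=B D E F G H I
Mark C: refs=H C, marked=B C D E F G H I
Unmarked (collected): A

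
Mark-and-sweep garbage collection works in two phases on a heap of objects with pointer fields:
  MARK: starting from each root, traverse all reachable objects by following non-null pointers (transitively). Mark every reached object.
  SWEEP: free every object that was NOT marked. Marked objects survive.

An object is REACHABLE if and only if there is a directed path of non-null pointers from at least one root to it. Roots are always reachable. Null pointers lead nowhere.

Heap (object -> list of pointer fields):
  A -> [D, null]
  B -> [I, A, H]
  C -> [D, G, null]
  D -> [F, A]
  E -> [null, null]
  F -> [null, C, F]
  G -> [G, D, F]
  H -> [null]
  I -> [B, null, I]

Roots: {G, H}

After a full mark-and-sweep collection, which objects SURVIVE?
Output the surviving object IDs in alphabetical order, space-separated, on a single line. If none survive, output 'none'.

Roots: G H
Mark G: refs=G D F, marked=G
Mark H: refs=null, marked=G H
Mark D: refs=F A, marked=D G H
Mark F: refs=null C F, marked=D F G H
Mark A: refs=D null, marked=A D F G H
Mark C: refs=D G null, marked=A C D F G H
Unmarked (collected): B E I

Answer: A C D F G H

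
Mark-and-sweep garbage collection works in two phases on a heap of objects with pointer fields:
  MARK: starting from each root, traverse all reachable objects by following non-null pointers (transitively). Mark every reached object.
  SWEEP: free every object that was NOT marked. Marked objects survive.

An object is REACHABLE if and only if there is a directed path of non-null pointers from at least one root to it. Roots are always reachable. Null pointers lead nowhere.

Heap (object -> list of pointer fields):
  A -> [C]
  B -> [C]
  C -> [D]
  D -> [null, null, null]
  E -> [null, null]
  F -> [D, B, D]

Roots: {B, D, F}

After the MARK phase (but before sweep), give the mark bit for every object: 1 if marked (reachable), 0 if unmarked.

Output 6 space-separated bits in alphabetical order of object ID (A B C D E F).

Roots: B D F
Mark B: refs=C, marked=B
Mark D: refs=null null null, marked=B D
Mark F: refs=D B D, marked=B D F
Mark C: refs=D, marked=B C D F
Unmarked (collected): A E

Answer: 0 1 1 1 0 1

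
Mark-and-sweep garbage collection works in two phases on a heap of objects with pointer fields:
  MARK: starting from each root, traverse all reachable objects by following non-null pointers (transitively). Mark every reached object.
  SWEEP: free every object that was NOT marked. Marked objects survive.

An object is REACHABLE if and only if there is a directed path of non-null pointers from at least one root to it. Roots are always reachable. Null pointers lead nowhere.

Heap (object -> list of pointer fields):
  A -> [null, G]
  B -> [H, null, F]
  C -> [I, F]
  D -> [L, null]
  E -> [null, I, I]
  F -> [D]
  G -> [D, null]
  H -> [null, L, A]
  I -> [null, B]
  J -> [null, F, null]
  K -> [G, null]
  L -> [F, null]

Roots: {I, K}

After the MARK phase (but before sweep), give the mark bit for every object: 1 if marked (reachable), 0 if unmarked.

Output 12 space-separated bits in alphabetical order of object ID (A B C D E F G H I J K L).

Answer: 1 1 0 1 0 1 1 1 1 0 1 1

Derivation:
Roots: I K
Mark I: refs=null B, marked=I
Mark K: refs=G null, marked=I K
Mark B: refs=H null F, marked=B I K
Mark G: refs=D null, marked=B G I K
Mark H: refs=null L A, marked=B G H I K
Mark F: refs=D, marked=B F G H I K
Mark D: refs=L null, marked=B D F G H I K
Mark L: refs=F null, marked=B D F G H I K L
Mark A: refs=null G, marked=A B D F G H I K L
Unmarked (collected): C E J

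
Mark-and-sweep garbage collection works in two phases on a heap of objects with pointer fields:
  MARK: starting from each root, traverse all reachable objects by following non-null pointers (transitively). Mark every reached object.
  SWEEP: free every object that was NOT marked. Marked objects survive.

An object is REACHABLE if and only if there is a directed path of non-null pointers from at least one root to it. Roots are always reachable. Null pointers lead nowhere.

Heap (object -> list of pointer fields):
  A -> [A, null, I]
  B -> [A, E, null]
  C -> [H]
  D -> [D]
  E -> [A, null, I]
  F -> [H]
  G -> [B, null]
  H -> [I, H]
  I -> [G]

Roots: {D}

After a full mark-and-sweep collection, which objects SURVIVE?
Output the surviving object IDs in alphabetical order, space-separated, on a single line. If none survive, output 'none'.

Answer: D

Derivation:
Roots: D
Mark D: refs=D, marked=D
Unmarked (collected): A B C E F G H I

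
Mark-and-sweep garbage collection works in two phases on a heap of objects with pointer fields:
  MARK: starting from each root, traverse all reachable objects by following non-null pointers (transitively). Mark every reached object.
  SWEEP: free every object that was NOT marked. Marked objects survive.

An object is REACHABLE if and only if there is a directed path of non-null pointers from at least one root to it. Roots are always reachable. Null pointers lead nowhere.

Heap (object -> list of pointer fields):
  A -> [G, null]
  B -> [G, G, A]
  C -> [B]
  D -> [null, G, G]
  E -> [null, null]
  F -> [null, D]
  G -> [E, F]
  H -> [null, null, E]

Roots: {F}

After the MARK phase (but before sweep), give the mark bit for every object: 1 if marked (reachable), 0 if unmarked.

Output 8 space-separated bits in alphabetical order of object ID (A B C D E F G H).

Roots: F
Mark F: refs=null D, marked=F
Mark D: refs=null G G, marked=D F
Mark G: refs=E F, marked=D F G
Mark E: refs=null null, marked=D E F G
Unmarked (collected): A B C H

Answer: 0 0 0 1 1 1 1 0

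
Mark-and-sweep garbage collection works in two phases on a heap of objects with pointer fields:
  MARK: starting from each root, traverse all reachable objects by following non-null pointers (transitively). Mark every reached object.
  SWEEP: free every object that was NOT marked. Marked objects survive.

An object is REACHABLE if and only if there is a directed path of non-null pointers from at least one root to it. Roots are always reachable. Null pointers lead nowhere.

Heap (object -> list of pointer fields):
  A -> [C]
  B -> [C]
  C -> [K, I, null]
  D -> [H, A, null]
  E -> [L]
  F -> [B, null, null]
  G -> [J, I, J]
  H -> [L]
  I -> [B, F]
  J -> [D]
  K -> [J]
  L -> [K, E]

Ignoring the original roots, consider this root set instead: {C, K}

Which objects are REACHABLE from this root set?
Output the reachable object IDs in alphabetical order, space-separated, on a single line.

Answer: A B C D E F H I J K L

Derivation:
Roots: C K
Mark C: refs=K I null, marked=C
Mark K: refs=J, marked=C K
Mark I: refs=B F, marked=C I K
Mark J: refs=D, marked=C I J K
Mark B: refs=C, marked=B C I J K
Mark F: refs=B null null, marked=B C F I J K
Mark D: refs=H A null, marked=B C D F I J K
Mark H: refs=L, marked=B C D F H I J K
Mark A: refs=C, marked=A B C D F H I J K
Mark L: refs=K E, marked=A B C D F H I J K L
Mark E: refs=L, marked=A B C D E F H I J K L
Unmarked (collected): G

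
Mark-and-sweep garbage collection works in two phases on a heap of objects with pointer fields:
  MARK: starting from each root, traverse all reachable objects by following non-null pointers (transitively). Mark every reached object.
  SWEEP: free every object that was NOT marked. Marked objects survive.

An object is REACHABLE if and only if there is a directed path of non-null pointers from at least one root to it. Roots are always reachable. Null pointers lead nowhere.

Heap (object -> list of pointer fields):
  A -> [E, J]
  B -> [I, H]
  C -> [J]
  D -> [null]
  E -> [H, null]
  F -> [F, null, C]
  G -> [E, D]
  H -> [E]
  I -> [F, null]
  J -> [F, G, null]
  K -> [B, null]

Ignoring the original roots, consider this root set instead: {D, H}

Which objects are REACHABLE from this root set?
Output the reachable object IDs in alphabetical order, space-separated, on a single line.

Roots: D H
Mark D: refs=null, marked=D
Mark H: refs=E, marked=D H
Mark E: refs=H null, marked=D E H
Unmarked (collected): A B C F G I J K

Answer: D E H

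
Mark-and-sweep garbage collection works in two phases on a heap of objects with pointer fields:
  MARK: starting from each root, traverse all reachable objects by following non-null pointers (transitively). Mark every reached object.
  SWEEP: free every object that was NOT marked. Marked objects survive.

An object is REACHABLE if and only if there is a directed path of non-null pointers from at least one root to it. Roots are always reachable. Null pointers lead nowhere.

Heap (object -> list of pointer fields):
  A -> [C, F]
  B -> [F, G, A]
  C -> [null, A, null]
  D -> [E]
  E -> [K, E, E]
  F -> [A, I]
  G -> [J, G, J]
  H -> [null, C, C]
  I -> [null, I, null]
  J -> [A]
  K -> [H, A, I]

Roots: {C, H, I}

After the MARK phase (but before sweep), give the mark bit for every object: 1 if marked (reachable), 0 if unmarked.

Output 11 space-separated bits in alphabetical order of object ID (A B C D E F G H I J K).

Roots: C H I
Mark C: refs=null A null, marked=C
Mark H: refs=null C C, marked=C H
Mark I: refs=null I null, marked=C H I
Mark A: refs=C F, marked=A C H I
Mark F: refs=A I, marked=A C F H I
Unmarked (collected): B D E G J K

Answer: 1 0 1 0 0 1 0 1 1 0 0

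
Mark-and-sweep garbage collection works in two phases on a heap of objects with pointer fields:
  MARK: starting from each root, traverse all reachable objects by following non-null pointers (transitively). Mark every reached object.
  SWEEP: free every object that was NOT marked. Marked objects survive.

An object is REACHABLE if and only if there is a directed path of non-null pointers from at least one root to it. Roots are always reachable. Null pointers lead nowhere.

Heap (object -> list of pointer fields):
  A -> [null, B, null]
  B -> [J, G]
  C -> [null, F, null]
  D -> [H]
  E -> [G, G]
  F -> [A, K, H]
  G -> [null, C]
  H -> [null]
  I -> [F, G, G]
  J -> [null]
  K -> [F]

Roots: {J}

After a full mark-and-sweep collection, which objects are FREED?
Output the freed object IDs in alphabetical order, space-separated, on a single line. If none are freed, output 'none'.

Answer: A B C D E F G H I K

Derivation:
Roots: J
Mark J: refs=null, marked=J
Unmarked (collected): A B C D E F G H I K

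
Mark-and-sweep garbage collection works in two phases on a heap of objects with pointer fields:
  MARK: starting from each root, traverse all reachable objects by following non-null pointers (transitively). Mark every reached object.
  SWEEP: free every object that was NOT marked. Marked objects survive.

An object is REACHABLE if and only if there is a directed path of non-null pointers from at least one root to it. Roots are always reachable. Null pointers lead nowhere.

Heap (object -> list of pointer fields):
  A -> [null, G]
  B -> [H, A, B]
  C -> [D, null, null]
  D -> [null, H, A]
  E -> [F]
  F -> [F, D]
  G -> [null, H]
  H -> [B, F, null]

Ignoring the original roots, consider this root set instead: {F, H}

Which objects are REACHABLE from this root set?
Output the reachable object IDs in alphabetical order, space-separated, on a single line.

Answer: A B D F G H

Derivation:
Roots: F H
Mark F: refs=F D, marked=F
Mark H: refs=B F null, marked=F H
Mark D: refs=null H A, marked=D F H
Mark B: refs=H A B, marked=B D F H
Mark A: refs=null G, marked=A B D F H
Mark G: refs=null H, marked=A B D F G H
Unmarked (collected): C E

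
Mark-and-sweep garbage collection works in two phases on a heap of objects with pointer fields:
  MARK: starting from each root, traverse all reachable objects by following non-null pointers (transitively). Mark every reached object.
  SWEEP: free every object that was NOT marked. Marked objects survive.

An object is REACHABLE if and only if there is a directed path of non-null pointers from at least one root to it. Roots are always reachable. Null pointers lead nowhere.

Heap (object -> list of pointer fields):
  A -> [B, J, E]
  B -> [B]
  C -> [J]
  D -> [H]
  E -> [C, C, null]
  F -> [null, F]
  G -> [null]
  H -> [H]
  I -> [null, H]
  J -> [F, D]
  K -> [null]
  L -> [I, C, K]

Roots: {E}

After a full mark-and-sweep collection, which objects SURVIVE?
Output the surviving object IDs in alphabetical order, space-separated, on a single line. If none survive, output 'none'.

Answer: C D E F H J

Derivation:
Roots: E
Mark E: refs=C C null, marked=E
Mark C: refs=J, marked=C E
Mark J: refs=F D, marked=C E J
Mark F: refs=null F, marked=C E F J
Mark D: refs=H, marked=C D E F J
Mark H: refs=H, marked=C D E F H J
Unmarked (collected): A B G I K L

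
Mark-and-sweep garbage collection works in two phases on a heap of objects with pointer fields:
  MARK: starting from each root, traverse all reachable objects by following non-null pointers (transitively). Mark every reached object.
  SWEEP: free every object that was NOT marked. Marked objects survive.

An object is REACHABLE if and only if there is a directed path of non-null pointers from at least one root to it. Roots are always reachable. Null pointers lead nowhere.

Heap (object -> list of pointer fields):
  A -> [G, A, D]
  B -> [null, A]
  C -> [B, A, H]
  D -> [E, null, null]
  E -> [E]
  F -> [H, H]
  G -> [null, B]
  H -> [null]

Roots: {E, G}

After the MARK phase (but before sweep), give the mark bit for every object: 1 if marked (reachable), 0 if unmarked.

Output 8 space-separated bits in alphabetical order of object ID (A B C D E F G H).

Answer: 1 1 0 1 1 0 1 0

Derivation:
Roots: E G
Mark E: refs=E, marked=E
Mark G: refs=null B, marked=E G
Mark B: refs=null A, marked=B E G
Mark A: refs=G A D, marked=A B E G
Mark D: refs=E null null, marked=A B D E G
Unmarked (collected): C F H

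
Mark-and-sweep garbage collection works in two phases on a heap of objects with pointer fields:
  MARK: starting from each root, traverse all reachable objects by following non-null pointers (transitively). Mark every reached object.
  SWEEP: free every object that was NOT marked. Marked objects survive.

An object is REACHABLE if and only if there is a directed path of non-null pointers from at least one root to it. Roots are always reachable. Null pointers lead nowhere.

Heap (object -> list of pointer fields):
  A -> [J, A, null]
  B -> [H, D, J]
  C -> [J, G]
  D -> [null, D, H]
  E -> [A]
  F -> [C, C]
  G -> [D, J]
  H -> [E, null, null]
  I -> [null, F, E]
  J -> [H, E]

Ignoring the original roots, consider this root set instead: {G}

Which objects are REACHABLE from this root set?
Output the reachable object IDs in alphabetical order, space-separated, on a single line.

Roots: G
Mark G: refs=D J, marked=G
Mark D: refs=null D H, marked=D G
Mark J: refs=H E, marked=D G J
Mark H: refs=E null null, marked=D G H J
Mark E: refs=A, marked=D E G H J
Mark A: refs=J A null, marked=A D E G H J
Unmarked (collected): B C F I

Answer: A D E G H J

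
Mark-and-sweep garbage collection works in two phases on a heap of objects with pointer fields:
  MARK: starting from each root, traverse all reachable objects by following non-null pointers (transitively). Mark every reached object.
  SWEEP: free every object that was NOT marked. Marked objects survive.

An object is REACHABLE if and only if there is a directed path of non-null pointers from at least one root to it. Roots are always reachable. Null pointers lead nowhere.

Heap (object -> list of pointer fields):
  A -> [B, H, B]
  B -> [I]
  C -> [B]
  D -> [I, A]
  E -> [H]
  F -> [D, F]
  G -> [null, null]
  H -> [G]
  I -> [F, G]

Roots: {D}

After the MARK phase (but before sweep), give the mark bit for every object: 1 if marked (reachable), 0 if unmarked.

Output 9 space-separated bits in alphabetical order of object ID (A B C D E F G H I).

Answer: 1 1 0 1 0 1 1 1 1

Derivation:
Roots: D
Mark D: refs=I A, marked=D
Mark I: refs=F G, marked=D I
Mark A: refs=B H B, marked=A D I
Mark F: refs=D F, marked=A D F I
Mark G: refs=null null, marked=A D F G I
Mark B: refs=I, marked=A B D F G I
Mark H: refs=G, marked=A B D F G H I
Unmarked (collected): C E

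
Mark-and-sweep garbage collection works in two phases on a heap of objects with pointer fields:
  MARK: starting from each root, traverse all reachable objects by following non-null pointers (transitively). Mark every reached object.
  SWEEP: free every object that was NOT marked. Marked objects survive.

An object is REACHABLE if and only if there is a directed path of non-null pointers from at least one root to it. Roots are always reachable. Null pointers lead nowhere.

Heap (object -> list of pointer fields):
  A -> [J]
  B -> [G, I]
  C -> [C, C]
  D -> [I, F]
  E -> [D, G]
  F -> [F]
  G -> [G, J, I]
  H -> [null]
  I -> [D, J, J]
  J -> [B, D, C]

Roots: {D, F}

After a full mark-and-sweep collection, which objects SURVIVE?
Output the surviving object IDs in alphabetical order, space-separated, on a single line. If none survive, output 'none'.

Answer: B C D F G I J

Derivation:
Roots: D F
Mark D: refs=I F, marked=D
Mark F: refs=F, marked=D F
Mark I: refs=D J J, marked=D F I
Mark J: refs=B D C, marked=D F I J
Mark B: refs=G I, marked=B D F I J
Mark C: refs=C C, marked=B C D F I J
Mark G: refs=G J I, marked=B C D F G I J
Unmarked (collected): A E H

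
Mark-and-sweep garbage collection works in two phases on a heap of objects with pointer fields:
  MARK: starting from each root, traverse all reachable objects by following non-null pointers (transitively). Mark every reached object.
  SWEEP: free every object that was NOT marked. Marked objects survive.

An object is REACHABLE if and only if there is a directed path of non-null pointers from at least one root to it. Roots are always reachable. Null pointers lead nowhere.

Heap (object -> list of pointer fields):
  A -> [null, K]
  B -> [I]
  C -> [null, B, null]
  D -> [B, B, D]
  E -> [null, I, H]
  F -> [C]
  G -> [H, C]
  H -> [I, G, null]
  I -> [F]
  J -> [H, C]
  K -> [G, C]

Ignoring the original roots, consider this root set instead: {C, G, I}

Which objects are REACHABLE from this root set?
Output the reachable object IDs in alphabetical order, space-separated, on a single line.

Answer: B C F G H I

Derivation:
Roots: C G I
Mark C: refs=null B null, marked=C
Mark G: refs=H C, marked=C G
Mark I: refs=F, marked=C G I
Mark B: refs=I, marked=B C G I
Mark H: refs=I G null, marked=B C G H I
Mark F: refs=C, marked=B C F G H I
Unmarked (collected): A D E J K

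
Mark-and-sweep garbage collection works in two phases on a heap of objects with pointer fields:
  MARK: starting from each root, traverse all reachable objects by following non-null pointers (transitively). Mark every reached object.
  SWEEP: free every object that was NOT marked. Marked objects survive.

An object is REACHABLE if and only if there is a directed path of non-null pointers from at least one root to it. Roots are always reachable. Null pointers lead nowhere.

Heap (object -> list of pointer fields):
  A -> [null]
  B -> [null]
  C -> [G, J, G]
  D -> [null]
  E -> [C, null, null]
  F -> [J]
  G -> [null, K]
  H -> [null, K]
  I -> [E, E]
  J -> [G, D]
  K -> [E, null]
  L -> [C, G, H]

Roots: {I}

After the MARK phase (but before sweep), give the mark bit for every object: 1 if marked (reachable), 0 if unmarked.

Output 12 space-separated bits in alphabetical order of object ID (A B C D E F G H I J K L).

Answer: 0 0 1 1 1 0 1 0 1 1 1 0

Derivation:
Roots: I
Mark I: refs=E E, marked=I
Mark E: refs=C null null, marked=E I
Mark C: refs=G J G, marked=C E I
Mark G: refs=null K, marked=C E G I
Mark J: refs=G D, marked=C E G I J
Mark K: refs=E null, marked=C E G I J K
Mark D: refs=null, marked=C D E G I J K
Unmarked (collected): A B F H L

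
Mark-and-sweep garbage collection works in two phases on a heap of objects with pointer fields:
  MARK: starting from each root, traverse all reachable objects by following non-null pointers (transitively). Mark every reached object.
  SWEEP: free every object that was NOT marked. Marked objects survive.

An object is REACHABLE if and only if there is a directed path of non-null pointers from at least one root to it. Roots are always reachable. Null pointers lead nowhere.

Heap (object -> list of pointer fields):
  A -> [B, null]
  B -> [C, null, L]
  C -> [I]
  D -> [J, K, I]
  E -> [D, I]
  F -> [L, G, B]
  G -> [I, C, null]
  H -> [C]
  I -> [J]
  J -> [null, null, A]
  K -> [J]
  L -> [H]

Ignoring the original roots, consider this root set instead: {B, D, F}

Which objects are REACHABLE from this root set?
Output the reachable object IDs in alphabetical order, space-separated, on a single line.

Roots: B D F
Mark B: refs=C null L, marked=B
Mark D: refs=J K I, marked=B D
Mark F: refs=L G B, marked=B D F
Mark C: refs=I, marked=B C D F
Mark L: refs=H, marked=B C D F L
Mark J: refs=null null A, marked=B C D F J L
Mark K: refs=J, marked=B C D F J K L
Mark I: refs=J, marked=B C D F I J K L
Mark G: refs=I C null, marked=B C D F G I J K L
Mark H: refs=C, marked=B C D F G H I J K L
Mark A: refs=B null, marked=A B C D F G H I J K L
Unmarked (collected): E

Answer: A B C D F G H I J K L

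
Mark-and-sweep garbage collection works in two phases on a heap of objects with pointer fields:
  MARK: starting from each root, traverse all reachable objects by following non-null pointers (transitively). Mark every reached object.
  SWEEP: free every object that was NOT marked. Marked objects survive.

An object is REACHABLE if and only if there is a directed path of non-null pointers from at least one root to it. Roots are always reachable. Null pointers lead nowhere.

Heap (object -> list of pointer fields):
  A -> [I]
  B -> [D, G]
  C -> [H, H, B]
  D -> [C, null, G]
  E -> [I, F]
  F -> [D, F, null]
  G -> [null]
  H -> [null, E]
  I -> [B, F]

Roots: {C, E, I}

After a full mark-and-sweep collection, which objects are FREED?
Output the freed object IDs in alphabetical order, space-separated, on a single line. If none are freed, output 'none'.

Answer: A

Derivation:
Roots: C E I
Mark C: refs=H H B, marked=C
Mark E: refs=I F, marked=C E
Mark I: refs=B F, marked=C E I
Mark H: refs=null E, marked=C E H I
Mark B: refs=D G, marked=B C E H I
Mark F: refs=D F null, marked=B C E F H I
Mark D: refs=C null G, marked=B C D E F H I
Mark G: refs=null, marked=B C D E F G H I
Unmarked (collected): A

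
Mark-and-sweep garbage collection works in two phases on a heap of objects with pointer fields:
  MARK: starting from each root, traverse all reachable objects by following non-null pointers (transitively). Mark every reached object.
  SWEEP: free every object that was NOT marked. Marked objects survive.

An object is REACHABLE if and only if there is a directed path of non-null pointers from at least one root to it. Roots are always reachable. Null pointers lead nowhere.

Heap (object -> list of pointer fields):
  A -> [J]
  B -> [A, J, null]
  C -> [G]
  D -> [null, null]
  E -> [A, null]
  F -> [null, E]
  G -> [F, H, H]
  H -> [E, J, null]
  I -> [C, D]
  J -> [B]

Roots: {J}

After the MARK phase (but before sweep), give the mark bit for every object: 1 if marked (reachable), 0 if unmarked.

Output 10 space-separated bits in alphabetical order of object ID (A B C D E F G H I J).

Answer: 1 1 0 0 0 0 0 0 0 1

Derivation:
Roots: J
Mark J: refs=B, marked=J
Mark B: refs=A J null, marked=B J
Mark A: refs=J, marked=A B J
Unmarked (collected): C D E F G H I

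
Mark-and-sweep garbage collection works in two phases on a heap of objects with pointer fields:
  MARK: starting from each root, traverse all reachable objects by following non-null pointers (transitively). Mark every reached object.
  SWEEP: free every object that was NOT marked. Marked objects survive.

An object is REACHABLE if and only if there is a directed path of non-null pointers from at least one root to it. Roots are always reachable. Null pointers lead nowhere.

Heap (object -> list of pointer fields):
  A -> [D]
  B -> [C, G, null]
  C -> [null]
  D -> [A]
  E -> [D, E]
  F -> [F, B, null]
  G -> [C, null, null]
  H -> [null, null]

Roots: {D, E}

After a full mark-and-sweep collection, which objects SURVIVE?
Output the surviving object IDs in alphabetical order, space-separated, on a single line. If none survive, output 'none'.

Roots: D E
Mark D: refs=A, marked=D
Mark E: refs=D E, marked=D E
Mark A: refs=D, marked=A D E
Unmarked (collected): B C F G H

Answer: A D E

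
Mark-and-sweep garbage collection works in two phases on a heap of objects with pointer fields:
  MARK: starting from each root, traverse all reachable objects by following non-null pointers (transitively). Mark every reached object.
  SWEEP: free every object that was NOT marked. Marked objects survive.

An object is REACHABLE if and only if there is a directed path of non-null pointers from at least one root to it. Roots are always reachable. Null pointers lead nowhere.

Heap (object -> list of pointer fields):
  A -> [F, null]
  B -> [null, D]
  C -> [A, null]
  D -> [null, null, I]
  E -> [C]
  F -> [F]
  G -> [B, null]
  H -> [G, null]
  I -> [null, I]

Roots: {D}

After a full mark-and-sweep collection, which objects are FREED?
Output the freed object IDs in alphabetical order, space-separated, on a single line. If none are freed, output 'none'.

Roots: D
Mark D: refs=null null I, marked=D
Mark I: refs=null I, marked=D I
Unmarked (collected): A B C E F G H

Answer: A B C E F G H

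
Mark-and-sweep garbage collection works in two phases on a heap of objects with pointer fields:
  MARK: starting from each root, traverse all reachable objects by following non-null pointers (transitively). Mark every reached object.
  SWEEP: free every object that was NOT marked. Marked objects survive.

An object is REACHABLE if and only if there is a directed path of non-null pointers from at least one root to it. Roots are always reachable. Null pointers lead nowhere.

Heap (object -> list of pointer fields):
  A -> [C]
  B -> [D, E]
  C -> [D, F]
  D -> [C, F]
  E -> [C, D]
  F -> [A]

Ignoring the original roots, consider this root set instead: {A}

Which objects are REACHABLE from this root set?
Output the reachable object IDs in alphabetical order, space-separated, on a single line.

Answer: A C D F

Derivation:
Roots: A
Mark A: refs=C, marked=A
Mark C: refs=D F, marked=A C
Mark D: refs=C F, marked=A C D
Mark F: refs=A, marked=A C D F
Unmarked (collected): B E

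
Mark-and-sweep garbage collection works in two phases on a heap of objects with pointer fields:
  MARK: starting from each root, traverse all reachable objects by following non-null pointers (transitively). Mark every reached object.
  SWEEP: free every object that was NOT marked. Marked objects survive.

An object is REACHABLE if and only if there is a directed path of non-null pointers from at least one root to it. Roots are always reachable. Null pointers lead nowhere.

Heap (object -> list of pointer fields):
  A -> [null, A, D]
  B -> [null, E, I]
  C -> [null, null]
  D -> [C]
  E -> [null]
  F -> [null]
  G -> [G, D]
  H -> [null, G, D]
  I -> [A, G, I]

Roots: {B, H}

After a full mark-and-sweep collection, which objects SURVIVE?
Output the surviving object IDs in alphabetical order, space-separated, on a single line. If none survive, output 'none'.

Roots: B H
Mark B: refs=null E I, marked=B
Mark H: refs=null G D, marked=B H
Mark E: refs=null, marked=B E H
Mark I: refs=A G I, marked=B E H I
Mark G: refs=G D, marked=B E G H I
Mark D: refs=C, marked=B D E G H I
Mark A: refs=null A D, marked=A B D E G H I
Mark C: refs=null null, marked=A B C D E G H I
Unmarked (collected): F

Answer: A B C D E G H I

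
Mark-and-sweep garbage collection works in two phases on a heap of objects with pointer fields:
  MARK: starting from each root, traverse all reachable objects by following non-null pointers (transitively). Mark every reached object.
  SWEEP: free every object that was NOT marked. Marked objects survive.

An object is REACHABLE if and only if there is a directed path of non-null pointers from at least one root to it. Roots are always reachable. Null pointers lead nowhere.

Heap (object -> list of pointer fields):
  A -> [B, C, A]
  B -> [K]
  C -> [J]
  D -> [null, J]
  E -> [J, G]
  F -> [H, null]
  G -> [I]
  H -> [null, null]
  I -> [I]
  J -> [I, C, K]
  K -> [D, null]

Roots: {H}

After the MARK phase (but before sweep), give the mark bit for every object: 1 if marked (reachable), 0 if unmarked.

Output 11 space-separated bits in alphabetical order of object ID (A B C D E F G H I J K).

Answer: 0 0 0 0 0 0 0 1 0 0 0

Derivation:
Roots: H
Mark H: refs=null null, marked=H
Unmarked (collected): A B C D E F G I J K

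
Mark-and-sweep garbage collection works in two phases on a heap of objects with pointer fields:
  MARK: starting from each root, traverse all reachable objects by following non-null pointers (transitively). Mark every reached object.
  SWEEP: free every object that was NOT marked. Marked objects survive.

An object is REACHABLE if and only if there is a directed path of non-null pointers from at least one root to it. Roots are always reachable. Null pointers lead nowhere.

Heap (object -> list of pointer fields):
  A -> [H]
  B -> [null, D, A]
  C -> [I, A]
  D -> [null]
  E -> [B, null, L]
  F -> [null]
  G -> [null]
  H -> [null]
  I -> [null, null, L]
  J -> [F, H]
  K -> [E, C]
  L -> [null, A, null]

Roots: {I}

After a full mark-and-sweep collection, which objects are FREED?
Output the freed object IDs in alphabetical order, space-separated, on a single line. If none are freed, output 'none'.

Answer: B C D E F G J K

Derivation:
Roots: I
Mark I: refs=null null L, marked=I
Mark L: refs=null A null, marked=I L
Mark A: refs=H, marked=A I L
Mark H: refs=null, marked=A H I L
Unmarked (collected): B C D E F G J K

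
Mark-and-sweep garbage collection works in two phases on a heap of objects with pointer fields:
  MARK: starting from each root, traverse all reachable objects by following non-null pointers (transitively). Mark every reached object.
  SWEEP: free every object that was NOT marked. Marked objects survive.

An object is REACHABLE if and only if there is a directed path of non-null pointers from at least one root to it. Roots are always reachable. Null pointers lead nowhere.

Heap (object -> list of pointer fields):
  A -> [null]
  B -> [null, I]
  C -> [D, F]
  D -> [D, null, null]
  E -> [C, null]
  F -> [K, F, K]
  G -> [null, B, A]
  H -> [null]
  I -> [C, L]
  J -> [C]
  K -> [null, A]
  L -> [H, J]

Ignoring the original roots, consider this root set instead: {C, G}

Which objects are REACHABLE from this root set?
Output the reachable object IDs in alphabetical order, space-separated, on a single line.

Answer: A B C D F G H I J K L

Derivation:
Roots: C G
Mark C: refs=D F, marked=C
Mark G: refs=null B A, marked=C G
Mark D: refs=D null null, marked=C D G
Mark F: refs=K F K, marked=C D F G
Mark B: refs=null I, marked=B C D F G
Mark A: refs=null, marked=A B C D F G
Mark K: refs=null A, marked=A B C D F G K
Mark I: refs=C L, marked=A B C D F G I K
Mark L: refs=H J, marked=A B C D F G I K L
Mark H: refs=null, marked=A B C D F G H I K L
Mark J: refs=C, marked=A B C D F G H I J K L
Unmarked (collected): E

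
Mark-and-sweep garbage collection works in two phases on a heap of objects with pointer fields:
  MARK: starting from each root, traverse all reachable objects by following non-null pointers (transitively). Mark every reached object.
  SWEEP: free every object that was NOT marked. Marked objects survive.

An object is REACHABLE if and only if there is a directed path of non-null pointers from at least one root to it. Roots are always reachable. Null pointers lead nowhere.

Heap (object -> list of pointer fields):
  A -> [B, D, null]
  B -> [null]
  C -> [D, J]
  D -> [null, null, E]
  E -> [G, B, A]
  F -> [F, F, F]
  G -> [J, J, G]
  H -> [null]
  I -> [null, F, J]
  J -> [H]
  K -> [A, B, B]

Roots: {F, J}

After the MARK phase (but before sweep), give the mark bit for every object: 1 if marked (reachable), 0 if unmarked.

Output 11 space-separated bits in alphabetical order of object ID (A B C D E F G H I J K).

Answer: 0 0 0 0 0 1 0 1 0 1 0

Derivation:
Roots: F J
Mark F: refs=F F F, marked=F
Mark J: refs=H, marked=F J
Mark H: refs=null, marked=F H J
Unmarked (collected): A B C D E G I K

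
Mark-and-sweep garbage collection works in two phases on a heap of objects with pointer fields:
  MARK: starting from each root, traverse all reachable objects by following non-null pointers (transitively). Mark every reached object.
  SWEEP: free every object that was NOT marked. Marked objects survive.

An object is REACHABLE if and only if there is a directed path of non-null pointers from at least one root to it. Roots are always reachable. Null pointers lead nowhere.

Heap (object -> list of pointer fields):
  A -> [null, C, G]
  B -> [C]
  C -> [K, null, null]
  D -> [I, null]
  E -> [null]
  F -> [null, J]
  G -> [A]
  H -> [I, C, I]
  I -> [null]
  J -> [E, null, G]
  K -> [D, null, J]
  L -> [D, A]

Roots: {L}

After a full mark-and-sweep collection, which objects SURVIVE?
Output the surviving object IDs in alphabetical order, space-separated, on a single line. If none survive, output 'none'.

Roots: L
Mark L: refs=D A, marked=L
Mark D: refs=I null, marked=D L
Mark A: refs=null C G, marked=A D L
Mark I: refs=null, marked=A D I L
Mark C: refs=K null null, marked=A C D I L
Mark G: refs=A, marked=A C D G I L
Mark K: refs=D null J, marked=A C D G I K L
Mark J: refs=E null G, marked=A C D G I J K L
Mark E: refs=null, marked=A C D E G I J K L
Unmarked (collected): B F H

Answer: A C D E G I J K L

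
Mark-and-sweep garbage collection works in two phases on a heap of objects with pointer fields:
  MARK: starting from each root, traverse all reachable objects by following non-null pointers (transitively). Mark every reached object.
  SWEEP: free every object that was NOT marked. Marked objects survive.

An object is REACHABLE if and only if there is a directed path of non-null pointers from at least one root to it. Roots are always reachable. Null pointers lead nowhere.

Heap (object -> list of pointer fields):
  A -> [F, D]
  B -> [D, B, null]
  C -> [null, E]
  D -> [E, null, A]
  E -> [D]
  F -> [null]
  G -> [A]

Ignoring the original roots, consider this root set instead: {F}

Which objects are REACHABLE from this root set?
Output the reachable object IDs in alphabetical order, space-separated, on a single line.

Roots: F
Mark F: refs=null, marked=F
Unmarked (collected): A B C D E G

Answer: F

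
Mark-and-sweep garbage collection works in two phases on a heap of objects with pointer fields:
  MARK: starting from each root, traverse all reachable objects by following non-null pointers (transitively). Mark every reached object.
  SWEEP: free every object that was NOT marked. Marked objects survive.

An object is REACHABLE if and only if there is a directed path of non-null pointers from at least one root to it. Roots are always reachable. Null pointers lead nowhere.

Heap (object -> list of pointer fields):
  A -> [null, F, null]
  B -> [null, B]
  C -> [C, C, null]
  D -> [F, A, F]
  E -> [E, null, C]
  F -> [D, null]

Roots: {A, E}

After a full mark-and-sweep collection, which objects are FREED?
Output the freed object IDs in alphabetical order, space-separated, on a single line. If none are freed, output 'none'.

Roots: A E
Mark A: refs=null F null, marked=A
Mark E: refs=E null C, marked=A E
Mark F: refs=D null, marked=A E F
Mark C: refs=C C null, marked=A C E F
Mark D: refs=F A F, marked=A C D E F
Unmarked (collected): B

Answer: B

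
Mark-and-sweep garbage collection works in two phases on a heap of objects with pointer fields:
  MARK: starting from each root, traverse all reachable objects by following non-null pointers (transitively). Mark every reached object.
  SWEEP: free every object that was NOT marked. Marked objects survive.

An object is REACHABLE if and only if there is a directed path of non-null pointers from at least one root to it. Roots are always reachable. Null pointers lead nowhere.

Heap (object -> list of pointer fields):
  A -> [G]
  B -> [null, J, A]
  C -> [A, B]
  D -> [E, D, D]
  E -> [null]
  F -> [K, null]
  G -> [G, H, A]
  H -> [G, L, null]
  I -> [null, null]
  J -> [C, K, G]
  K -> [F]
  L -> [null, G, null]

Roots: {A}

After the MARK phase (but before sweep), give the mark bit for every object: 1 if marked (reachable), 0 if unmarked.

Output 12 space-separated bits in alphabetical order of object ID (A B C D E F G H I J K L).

Roots: A
Mark A: refs=G, marked=A
Mark G: refs=G H A, marked=A G
Mark H: refs=G L null, marked=A G H
Mark L: refs=null G null, marked=A G H L
Unmarked (collected): B C D E F I J K

Answer: 1 0 0 0 0 0 1 1 0 0 0 1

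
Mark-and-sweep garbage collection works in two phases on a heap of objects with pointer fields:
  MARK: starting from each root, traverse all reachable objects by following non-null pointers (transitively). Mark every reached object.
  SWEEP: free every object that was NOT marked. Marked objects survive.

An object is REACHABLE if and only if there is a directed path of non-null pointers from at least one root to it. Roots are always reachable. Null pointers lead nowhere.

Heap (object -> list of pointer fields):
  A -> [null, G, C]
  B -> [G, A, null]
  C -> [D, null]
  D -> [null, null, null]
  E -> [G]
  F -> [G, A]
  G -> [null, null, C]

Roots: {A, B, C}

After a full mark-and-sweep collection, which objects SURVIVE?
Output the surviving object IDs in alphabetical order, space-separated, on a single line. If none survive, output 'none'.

Answer: A B C D G

Derivation:
Roots: A B C
Mark A: refs=null G C, marked=A
Mark B: refs=G A null, marked=A B
Mark C: refs=D null, marked=A B C
Mark G: refs=null null C, marked=A B C G
Mark D: refs=null null null, marked=A B C D G
Unmarked (collected): E F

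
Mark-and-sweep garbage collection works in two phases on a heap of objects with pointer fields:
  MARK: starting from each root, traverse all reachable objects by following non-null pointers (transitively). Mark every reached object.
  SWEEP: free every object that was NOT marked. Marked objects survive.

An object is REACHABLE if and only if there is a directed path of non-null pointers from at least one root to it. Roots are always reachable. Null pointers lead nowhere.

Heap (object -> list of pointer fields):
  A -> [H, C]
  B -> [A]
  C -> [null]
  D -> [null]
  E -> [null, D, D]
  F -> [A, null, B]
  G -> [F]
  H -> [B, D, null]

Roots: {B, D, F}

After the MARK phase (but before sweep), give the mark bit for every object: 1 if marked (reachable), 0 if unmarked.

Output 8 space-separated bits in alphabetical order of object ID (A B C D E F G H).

Answer: 1 1 1 1 0 1 0 1

Derivation:
Roots: B D F
Mark B: refs=A, marked=B
Mark D: refs=null, marked=B D
Mark F: refs=A null B, marked=B D F
Mark A: refs=H C, marked=A B D F
Mark H: refs=B D null, marked=A B D F H
Mark C: refs=null, marked=A B C D F H
Unmarked (collected): E G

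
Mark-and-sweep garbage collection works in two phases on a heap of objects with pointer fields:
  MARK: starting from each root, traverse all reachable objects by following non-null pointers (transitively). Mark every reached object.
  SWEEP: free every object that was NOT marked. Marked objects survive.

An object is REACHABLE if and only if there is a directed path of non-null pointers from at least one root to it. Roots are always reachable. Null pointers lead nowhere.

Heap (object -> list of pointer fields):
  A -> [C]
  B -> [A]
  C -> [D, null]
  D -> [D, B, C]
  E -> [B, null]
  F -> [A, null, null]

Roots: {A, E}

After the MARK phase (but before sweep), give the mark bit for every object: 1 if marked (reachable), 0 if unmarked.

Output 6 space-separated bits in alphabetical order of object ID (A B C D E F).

Roots: A E
Mark A: refs=C, marked=A
Mark E: refs=B null, marked=A E
Mark C: refs=D null, marked=A C E
Mark B: refs=A, marked=A B C E
Mark D: refs=D B C, marked=A B C D E
Unmarked (collected): F

Answer: 1 1 1 1 1 0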